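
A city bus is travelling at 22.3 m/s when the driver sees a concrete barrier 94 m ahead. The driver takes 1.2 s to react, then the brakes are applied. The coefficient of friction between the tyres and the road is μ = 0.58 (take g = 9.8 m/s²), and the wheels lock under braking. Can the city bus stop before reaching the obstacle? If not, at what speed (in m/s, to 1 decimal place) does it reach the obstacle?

Yes — it stops about 23.5 m short of the obstacle, so it never reaches it

a = μg = 0.58 × 9.8 = 5.684 m/s².
Reaction distance = 22.3000 × 1.2 = 26.760 m.
Braking distance = v²/(2a) = 497.290 / 11.368 = 43.745 m.
Total stopping distance = 26.760 + 43.745 = 70.505 m, vs 94 m available — it stops with 94 − 70.505 = 23.495 m to spare.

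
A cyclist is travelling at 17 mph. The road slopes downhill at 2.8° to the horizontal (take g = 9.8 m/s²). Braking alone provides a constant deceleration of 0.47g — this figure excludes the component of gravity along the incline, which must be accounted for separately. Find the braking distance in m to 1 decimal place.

Braking distance ≈ 7.0 m

17 mph × 0.44704 = 7.5997 m/s.
a = 0.47 × 9.8 = 4.606 m/s².
Gravity along the downhill slope reduces the braking deceleration: a_eff = 4.606 − 9.8·sin 2.8° = 4.606 − 0.479 = 4.127 m/s².
Braking distance = v²/(2a) = 7.5997² / (2 × 4.127) = 57.755 / 8.254 = 6.997 m.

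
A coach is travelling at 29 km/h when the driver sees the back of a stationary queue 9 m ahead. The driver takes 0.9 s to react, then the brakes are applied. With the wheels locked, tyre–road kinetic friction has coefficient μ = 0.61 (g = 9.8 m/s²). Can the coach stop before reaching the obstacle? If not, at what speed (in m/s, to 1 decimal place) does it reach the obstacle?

No — it strikes the obstacle at 6.6 m/s

29 km/h ÷ 3.6 = 8.0556 m/s.
a = μg = 0.61 × 9.8 = 5.978 m/s².
Reaction distance = 8.0556 × 0.9 = 7.250 m.
Braking distance needed to stop: v²/(2a) = 64.893 / 11.956 = 5.428 m, so total needed = 7.250 + 5.428 = 12.678 m > 9 m — it cannot stop.
Distance remaining when braking begins: 9 − 7.250 = 1.750 m.
v² = v₀² − 2a·d = 64.893 − 2 × 5.978 × 1.750 = 43.970 m²/s².
v = √43.970 = 6.631 m/s.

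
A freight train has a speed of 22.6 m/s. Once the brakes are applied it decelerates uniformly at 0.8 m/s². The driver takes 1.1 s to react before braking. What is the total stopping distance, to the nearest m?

Reaction distance = v·t_r = 22.6000 × 1.1 = 24.860 m.
Braking distance = v²/(2a) = 22.6000² / (2 × 0.800) = 510.760 / 1.600 = 319.225 m.
Total = 24.860 + 319.225 = 344.085 m.

Total stopping distance ≈ 344 m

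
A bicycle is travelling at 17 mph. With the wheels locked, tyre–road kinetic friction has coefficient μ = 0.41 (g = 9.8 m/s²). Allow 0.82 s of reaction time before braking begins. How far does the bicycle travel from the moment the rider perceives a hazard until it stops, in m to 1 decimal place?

17 mph × 0.44704 = 7.5997 m/s.
a = μg = 0.41 × 9.8 = 4.018 m/s².
Reaction distance = v·t_r = 7.5997 × 0.82 = 6.232 m.
Braking distance = v²/(2a) = 7.5997² / (2 × 4.018) = 57.755 / 8.036 = 7.187 m.
Total = 6.232 + 7.187 = 13.419 m.

Total stopping distance ≈ 13.4 m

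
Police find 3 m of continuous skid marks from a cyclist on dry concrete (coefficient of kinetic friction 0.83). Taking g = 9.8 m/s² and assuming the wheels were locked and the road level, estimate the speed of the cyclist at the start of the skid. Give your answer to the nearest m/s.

Deceleration a = μg = 0.83 × 9.8 = 8.134 m/s².
v = √(2a·d) = √(2 × 8.134 × 3) = √48.804 = 6.9860 m/s.

Initial speed ≈ 7 m/s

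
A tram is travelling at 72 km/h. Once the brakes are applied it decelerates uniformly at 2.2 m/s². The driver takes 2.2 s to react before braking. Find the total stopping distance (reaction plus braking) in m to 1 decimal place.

Total stopping distance ≈ 134.9 m

72 km/h ÷ 3.6 = 20.0000 m/s.
Reaction distance = v·t_r = 20.0000 × 2.2 = 44.000 m.
Braking distance = v²/(2a) = 20.0000² / (2 × 2.200) = 400.000 / 4.400 = 90.909 m.
Total = 44.000 + 90.909 = 134.909 m.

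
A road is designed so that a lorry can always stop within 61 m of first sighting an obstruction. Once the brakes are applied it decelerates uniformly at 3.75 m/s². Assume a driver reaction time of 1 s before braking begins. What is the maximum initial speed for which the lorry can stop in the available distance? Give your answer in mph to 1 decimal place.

Maximum speed ≈ 40.2 mph

Stopping distance: v·t_r + v²/(2a) = 61 with t_r = 1 s and a = 3.750 m/s².
So v² + 7.500 v − 457.50 = 0.
Positive root: v = −a·t_r + √((a·t_r)² + 2a·d) = −3.750 + √(14.062 + 457.50) = 17.9655 m/s.
17.9655 m/s ÷ 0.44704 = 40.188 mph.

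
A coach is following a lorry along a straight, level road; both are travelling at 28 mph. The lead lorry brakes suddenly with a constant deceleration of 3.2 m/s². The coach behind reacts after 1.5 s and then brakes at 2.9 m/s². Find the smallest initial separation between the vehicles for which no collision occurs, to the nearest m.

28 mph × 0.44704 = 12.5171 m/s.
Leader travels v²/(2a_L) = 156.678 / 6.400 = 24.481 m before stopping.
Follower covers v·t_r = 12.5171 × 1.5 = 18.776 m while reacting, then v²/(2a_F) = 156.678 / 5.800 = 27.013 m while braking, for a total of 18.776 + 27.013 = 45.789 m.
Since a_F ≤ a_L and the follower starts braking later, the follower is never slower than the leader, so the closest approach is when both have stopped.
Minimum gap = 45.789 − 24.481 = 21.308 m.

Minimum gap ≈ 21 m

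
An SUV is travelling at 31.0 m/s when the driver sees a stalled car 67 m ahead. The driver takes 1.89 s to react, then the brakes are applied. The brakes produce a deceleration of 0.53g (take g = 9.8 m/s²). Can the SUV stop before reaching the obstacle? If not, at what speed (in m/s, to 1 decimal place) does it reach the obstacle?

No — it strikes the obstacle at 29.6 m/s

a = 0.53 × 9.8 = 5.194 m/s².
Reaction distance = 31.0000 × 1.89 = 58.590 m.
Braking distance needed to stop: v²/(2a) = 961.000 / 10.388 = 92.511 m, so total needed = 58.590 + 92.511 = 151.101 m > 67 m — it cannot stop.
Distance remaining when braking begins: 67 − 58.590 = 8.410 m.
v² = v₀² − 2a·d = 961.000 − 2 × 5.194 × 8.410 = 873.637 m²/s².
v = √873.637 = 29.557 m/s.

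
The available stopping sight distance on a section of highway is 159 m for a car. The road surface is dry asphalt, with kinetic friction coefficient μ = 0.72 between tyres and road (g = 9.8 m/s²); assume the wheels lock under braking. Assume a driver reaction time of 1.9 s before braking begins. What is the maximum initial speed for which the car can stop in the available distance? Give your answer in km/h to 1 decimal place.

a = μg = 0.72 × 9.8 = 7.056 m/s².
Stopping distance: v·t_r + v²/(2a) = 159 with t_r = 1.9 s and a = 7.056 m/s².
So v² + 26.813 v − 2243.81 = 0.
Positive root: v = −a·t_r + √((a·t_r)² + 2a·d) = −13.406 + √(179.721 + 2243.81) = 35.8234 m/s.
35.8234 m/s × 3.6 = 128.964 km/h.

Maximum speed ≈ 129.0 km/h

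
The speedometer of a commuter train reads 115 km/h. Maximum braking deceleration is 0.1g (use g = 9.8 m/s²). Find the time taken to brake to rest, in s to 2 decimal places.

115 km/h ÷ 3.6 = 31.9444 m/s.
a = 0.1 × 9.8 = 0.980 m/s².
Braking time = v/a = 31.9444 / 0.980 = 32.596 s.

Braking time ≈ 32.60 s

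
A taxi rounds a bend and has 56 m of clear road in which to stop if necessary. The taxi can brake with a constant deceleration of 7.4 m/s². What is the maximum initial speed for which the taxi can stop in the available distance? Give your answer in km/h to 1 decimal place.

Maximum speed ≈ 103.6 km/h

v²/(2a) = d ⇒ v = √(2 × 7.400 × 56) = √828.80 = 28.7889 m/s.
28.7889 m/s × 3.6 = 103.640 km/h.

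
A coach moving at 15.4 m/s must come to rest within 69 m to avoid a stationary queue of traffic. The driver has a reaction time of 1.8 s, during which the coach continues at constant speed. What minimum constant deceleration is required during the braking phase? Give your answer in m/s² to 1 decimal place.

Distance covered during reaction = 15.4000 × 1.8 = 27.720 m.
Distance available for braking: 69 − 27.720 = 41.280 m.
v² = 2a·d ⇒ a = v²/(2d) = 15.4000² / (2 × 41.280) = 237.160 / 82.560 = 2.8726 m/s².

Required deceleration ≈ 2.9 m/s²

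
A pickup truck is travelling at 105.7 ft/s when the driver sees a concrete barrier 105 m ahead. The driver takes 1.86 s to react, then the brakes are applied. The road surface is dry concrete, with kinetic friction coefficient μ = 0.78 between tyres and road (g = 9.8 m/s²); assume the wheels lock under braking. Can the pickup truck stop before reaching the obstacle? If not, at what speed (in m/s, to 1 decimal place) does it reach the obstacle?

105.7 ft/s × 0.3048 = 32.2174 m/s.
a = μg = 0.78 × 9.8 = 7.644 m/s².
Reaction distance = 32.2174 × 1.86 = 59.924 m.
Braking distance needed to stop: v²/(2a) = 1037.961 / 15.288 = 67.894 m, so total needed = 59.924 + 67.894 = 127.818 m > 105 m — it cannot stop.
Distance remaining when braking begins: 105 − 59.924 = 45.076 m.
v² = v₀² − 2a·d = 1037.961 − 2 × 7.644 × 45.076 = 348.839 m²/s².
v = √348.839 = 18.677 m/s.

No — it strikes the obstacle at 18.7 m/s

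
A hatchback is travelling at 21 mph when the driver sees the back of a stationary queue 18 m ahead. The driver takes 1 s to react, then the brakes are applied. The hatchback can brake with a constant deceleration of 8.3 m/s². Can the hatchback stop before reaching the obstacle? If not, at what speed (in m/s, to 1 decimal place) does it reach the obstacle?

21 mph × 0.44704 = 9.3878 m/s.
Reaction distance = 9.3878 × 1 = 9.388 m.
Braking distance = v²/(2a) = 88.131 / 16.600 = 5.309 m.
Total stopping distance = 9.388 + 5.309 = 14.697 m, vs 18 m available — it stops with 18 − 14.697 = 3.303 m to spare.

Yes — it stops about 3.3 m short of the obstacle, so it never reaches it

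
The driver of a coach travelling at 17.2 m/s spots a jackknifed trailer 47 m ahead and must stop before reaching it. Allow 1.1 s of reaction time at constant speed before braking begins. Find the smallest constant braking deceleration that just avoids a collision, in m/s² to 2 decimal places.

Distance covered during reaction = 17.2000 × 1.1 = 18.920 m.
Distance available for braking: 47 − 18.920 = 28.080 m.
v² = 2a·d ⇒ a = v²/(2d) = 17.2000² / (2 × 28.080) = 295.840 / 56.160 = 5.2678 m/s².

Required deceleration ≈ 5.27 m/s²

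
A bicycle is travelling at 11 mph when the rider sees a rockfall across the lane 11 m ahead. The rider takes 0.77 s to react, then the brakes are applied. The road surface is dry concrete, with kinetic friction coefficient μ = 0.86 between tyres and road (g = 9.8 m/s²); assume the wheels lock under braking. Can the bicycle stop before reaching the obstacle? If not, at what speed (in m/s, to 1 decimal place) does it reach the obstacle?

11 mph × 0.44704 = 4.9174 m/s.
a = μg = 0.86 × 9.8 = 8.428 m/s².
Reaction distance = 4.9174 × 0.77 = 3.786 m.
Braking distance = v²/(2a) = 24.181 / 16.856 = 1.435 m.
Total stopping distance = 3.786 + 1.435 = 5.221 m, vs 11 m available — it stops with 11 − 5.221 = 5.779 m to spare.

Yes — it stops about 5.8 m short of the obstacle, so it never reaches it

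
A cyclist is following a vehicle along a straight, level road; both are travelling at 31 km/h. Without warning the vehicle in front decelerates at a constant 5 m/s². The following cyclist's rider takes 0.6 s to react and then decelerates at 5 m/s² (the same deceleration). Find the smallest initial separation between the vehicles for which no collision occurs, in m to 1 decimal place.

Minimum gap ≈ 5.2 m

31 km/h ÷ 3.6 = 8.6111 m/s.
Leader travels v²/(2a_L) = 74.151 / 10.000 = 7.415 m before stopping.
Follower covers v·t_r = 8.6111 × 0.6 = 5.167 m while reacting, then v²/(2a_F) = 74.151 / 10.000 = 7.415 m while braking, for a total of 5.167 + 7.415 = 12.582 m.
Since a_F ≤ a_L and the follower starts braking later, the follower is never slower than the leader, so the closest approach is when both have stopped.
Minimum gap = 12.582 − 7.415 = 5.167 m.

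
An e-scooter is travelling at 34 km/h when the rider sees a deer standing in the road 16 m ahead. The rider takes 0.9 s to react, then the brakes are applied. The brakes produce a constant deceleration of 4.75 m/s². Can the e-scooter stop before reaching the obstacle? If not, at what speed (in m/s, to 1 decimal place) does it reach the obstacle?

34 km/h ÷ 3.6 = 9.4444 m/s.
Reaction distance = 9.4444 × 0.9 = 8.500 m.
Braking distance needed to stop: v²/(2a) = 89.197 / 9.500 = 9.389 m, so total needed = 8.500 + 9.389 = 17.889 m > 16 m — it cannot stop.
Distance remaining when braking begins: 16 − 8.500 = 7.500 m.
v² = v₀² − 2a·d = 89.197 − 2 × 4.750 × 7.500 = 17.947 m²/s².
v = √17.947 = 4.236 m/s.

No — it strikes the obstacle at 4.2 m/s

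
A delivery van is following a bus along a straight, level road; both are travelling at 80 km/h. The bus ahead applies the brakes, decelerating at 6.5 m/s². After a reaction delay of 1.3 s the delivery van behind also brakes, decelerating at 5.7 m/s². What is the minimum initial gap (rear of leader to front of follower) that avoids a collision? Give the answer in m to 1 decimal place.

Minimum gap ≈ 34.2 m

80 km/h ÷ 3.6 = 22.2222 m/s.
Leader travels v²/(2a_L) = 493.826 / 13.000 = 37.987 m before stopping.
Follower covers v·t_r = 22.2222 × 1.3 = 28.889 m while reacting, then v²/(2a_F) = 493.826 / 11.400 = 43.318 m while braking, for a total of 28.889 + 43.318 = 72.207 m.
Since a_F ≤ a_L and the follower starts braking later, the follower is never slower than the leader, so the closest approach is when both have stopped.
Minimum gap = 72.207 − 37.987 = 34.220 m.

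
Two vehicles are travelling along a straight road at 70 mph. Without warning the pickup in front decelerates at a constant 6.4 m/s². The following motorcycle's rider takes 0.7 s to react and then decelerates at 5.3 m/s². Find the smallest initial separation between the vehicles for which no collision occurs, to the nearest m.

Minimum gap ≈ 38 m

70 mph × 0.44704 = 31.2928 m/s.
Leader travels v²/(2a_L) = 979.239 / 12.800 = 76.503 m before stopping.
Follower covers v·t_r = 31.2928 × 0.7 = 21.905 m while reacting, then v²/(2a_F) = 979.239 / 10.600 = 92.381 m while braking, for a total of 21.905 + 92.381 = 114.286 m.
Since a_F ≤ a_L and the follower starts braking later, the follower is never slower than the leader, so the closest approach is when both have stopped.
Minimum gap = 114.286 − 76.503 = 37.783 m.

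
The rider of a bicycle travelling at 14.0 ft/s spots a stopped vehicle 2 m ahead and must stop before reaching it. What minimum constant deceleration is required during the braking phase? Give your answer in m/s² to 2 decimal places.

14 ft/s × 0.3048 = 4.2672 m/s.
v² = 2a·d ⇒ a = v²/(2d) = 4.2672² / (2 × 2.000) = 18.209 / 4.000 = 4.5522 m/s².

Required deceleration ≈ 4.55 m/s²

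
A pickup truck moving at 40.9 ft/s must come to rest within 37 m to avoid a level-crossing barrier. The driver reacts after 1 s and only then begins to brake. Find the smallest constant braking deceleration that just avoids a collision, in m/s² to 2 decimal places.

40.9 ft/s × 0.3048 = 12.4663 m/s.
Distance covered during reaction = 12.4663 × 1 = 12.466 m.
Distance available for braking: 37 − 12.466 = 24.534 m.
v² = 2a·d ⇒ a = v²/(2d) = 12.4663² / (2 × 24.534) = 155.409 / 49.068 = 3.1672 m/s².

Required deceleration ≈ 3.17 m/s²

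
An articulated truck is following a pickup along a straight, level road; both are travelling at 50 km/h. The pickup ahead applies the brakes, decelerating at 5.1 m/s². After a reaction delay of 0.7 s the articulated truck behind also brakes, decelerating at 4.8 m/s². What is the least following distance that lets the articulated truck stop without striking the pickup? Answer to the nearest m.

Minimum gap ≈ 11 m

50 km/h ÷ 3.6 = 13.8889 m/s.
Leader travels v²/(2a_L) = 192.902 / 10.200 = 18.912 m before stopping.
Follower covers v·t_r = 13.8889 × 0.7 = 9.722 m while reacting, then v²/(2a_F) = 192.902 / 9.600 = 20.094 m while braking, for a total of 9.722 + 20.094 = 29.816 m.
Since a_F ≤ a_L and the follower starts braking later, the follower is never slower than the leader, so the closest approach is when both have stopped.
Minimum gap = 29.816 − 18.912 = 10.904 m.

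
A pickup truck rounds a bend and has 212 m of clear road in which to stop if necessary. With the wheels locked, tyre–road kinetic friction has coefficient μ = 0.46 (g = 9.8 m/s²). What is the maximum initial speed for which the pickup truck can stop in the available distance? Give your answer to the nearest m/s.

Maximum speed ≈ 44 m/s

a = μg = 0.46 × 9.8 = 4.508 m/s².
v²/(2a) = d ⇒ v = √(2 × 4.508 × 212) = √1911.39 = 43.7194 m/s.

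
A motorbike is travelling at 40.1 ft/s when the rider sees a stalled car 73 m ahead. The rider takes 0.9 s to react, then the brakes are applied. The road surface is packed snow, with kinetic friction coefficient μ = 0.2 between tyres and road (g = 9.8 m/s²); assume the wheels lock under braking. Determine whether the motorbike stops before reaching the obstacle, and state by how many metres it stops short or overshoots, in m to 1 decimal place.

40.1 ft/s × 0.3048 = 12.2225 m/s.
a = μg = 0.2 × 9.8 = 1.960 m/s².
Reaction distance = 12.2225 × 0.9 = 11.000 m.
Braking distance = v²/(2a) = 149.390 / 3.920 = 38.110 m.
Total stopping distance = 11.000 + 38.110 = 49.110 m, vs 73 m available — it stops with 73 − 49.110 = 23.890 m to spare.

Yes — it stops 23.9 m short of the obstacle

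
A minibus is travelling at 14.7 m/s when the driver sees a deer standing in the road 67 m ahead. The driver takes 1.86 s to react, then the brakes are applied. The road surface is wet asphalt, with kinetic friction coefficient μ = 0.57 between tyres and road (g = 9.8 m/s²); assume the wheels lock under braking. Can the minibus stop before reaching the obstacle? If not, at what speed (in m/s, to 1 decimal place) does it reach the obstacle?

Yes — it stops about 20.3 m short of the obstacle, so it never reaches it

a = μg = 0.57 × 9.8 = 5.586 m/s².
Reaction distance = 14.7000 × 1.86 = 27.342 m.
Braking distance = v²/(2a) = 216.090 / 11.172 = 19.342 m.
Total stopping distance = 27.342 + 19.342 = 46.684 m, vs 67 m available — it stops with 67 − 46.684 = 20.316 m to spare.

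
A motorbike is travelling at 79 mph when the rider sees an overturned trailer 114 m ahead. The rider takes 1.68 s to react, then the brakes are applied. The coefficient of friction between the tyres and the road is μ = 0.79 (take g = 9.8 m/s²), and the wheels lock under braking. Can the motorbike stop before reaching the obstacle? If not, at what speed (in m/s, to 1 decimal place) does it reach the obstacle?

No — it strikes the obstacle at 20.0 m/s

79 mph × 0.44704 = 35.3162 m/s.
a = μg = 0.79 × 9.8 = 7.742 m/s².
Reaction distance = 35.3162 × 1.68 = 59.331 m.
Braking distance needed to stop: v²/(2a) = 1247.234 / 15.484 = 80.550 m, so total needed = 59.331 + 80.550 = 139.881 m > 114 m — it cannot stop.
Distance remaining when braking begins: 114 − 59.331 = 54.669 m.
v² = v₀² − 2a·d = 1247.234 − 2 × 7.742 × 54.669 = 400.739 m²/s².
v = √400.739 = 20.018 m/s.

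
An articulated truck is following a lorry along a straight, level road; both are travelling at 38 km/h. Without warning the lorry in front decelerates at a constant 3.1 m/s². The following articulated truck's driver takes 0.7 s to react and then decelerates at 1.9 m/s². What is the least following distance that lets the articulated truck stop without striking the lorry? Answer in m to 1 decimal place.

38 km/h ÷ 3.6 = 10.5556 m/s.
Leader travels v²/(2a_L) = 111.421 / 6.200 = 17.971 m before stopping.
Follower covers v·t_r = 10.5556 × 0.7 = 7.389 m while reacting, then v²/(2a_F) = 111.421 / 3.800 = 29.321 m while braking, for a total of 7.389 + 29.321 = 36.710 m.
Since a_F ≤ a_L and the follower starts braking later, the follower is never slower than the leader, so the closest approach is when both have stopped.
Minimum gap = 36.710 − 17.971 = 18.739 m.

Minimum gap ≈ 18.7 m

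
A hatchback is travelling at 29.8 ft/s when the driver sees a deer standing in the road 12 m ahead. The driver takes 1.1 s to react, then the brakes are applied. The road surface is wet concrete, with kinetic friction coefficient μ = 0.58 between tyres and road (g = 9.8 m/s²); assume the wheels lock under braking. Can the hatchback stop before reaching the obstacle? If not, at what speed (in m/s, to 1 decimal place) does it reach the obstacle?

29.8 ft/s × 0.3048 = 9.0830 m/s.
a = μg = 0.58 × 9.8 = 5.684 m/s².
Reaction distance = 9.0830 × 1.1 = 9.991 m.
Braking distance needed to stop: v²/(2a) = 82.501 / 11.368 = 7.257 m, so total needed = 9.991 + 7.257 = 17.248 m > 12 m — it cannot stop.
Distance remaining when braking begins: 12 − 9.991 = 2.009 m.
v² = v₀² − 2a·d = 82.501 − 2 × 5.684 × 2.009 = 59.663 m²/s².
v = √59.663 = 7.724 m/s.

No — it strikes the obstacle at 7.7 m/s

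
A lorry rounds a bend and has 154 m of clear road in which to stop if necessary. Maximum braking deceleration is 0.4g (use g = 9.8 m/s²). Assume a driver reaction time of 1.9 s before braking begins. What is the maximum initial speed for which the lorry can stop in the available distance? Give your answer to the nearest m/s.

Maximum speed ≈ 28 m/s

a = 0.4 × 9.8 = 3.920 m/s².
Stopping distance: v·t_r + v²/(2a) = 154 with t_r = 1.9 s and a = 3.920 m/s².
So v² + 14.896 v − 1207.36 = 0.
Positive root: v = −a·t_r + √((a·t_r)² + 2a·d) = −7.448 + √(55.473 + 1207.36) = 28.0884 m/s.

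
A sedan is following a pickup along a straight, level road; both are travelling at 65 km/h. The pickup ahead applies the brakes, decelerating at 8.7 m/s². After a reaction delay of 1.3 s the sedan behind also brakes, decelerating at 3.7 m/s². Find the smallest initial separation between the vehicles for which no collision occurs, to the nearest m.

Minimum gap ≈ 49 m

65 km/h ÷ 3.6 = 18.0556 m/s.
Leader travels v²/(2a_L) = 326.005 / 17.400 = 18.736 m before stopping.
Follower covers v·t_r = 18.0556 × 1.3 = 23.472 m while reacting, then v²/(2a_F) = 326.005 / 7.400 = 44.055 m while braking, for a total of 23.472 + 44.055 = 67.527 m.
Since a_F ≤ a_L and the follower starts braking later, the follower is never slower than the leader, so the closest approach is when both have stopped.
Minimum gap = 67.527 − 18.736 = 48.791 m.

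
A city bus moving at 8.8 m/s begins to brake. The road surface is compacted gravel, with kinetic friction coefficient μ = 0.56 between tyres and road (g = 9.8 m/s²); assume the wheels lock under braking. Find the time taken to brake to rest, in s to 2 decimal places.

a = μg = 0.56 × 9.8 = 5.488 m/s².
Braking time = v/a = 8.8000 / 5.488 = 1.603 s.

Braking time ≈ 1.60 s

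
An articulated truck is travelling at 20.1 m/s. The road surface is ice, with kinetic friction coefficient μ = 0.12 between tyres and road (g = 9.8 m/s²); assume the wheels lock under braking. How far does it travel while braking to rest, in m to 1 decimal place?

Braking distance ≈ 171.8 m

a = μg = 0.12 × 9.8 = 1.176 m/s².
Braking distance = v²/(2a) = 20.1000² / (2 × 1.176) = 404.010 / 2.352 = 171.773 m.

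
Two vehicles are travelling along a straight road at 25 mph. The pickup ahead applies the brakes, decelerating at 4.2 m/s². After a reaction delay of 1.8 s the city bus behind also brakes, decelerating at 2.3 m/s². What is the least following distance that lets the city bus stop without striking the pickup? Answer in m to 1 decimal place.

25 mph × 0.44704 = 11.1760 m/s.
Leader travels v²/(2a_L) = 124.903 / 8.400 = 14.869 m before stopping.
Follower covers v·t_r = 11.1760 × 1.8 = 20.117 m while reacting, then v²/(2a_F) = 124.903 / 4.600 = 27.153 m while braking, for a total of 20.117 + 27.153 = 47.270 m.
Since a_F ≤ a_L and the follower starts braking later, the follower is never slower than the leader, so the closest approach is when both have stopped.
Minimum gap = 47.270 − 14.869 = 32.401 m.

Minimum gap ≈ 32.4 m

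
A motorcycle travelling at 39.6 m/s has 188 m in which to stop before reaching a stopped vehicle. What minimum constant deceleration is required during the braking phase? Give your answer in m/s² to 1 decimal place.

v² = 2a·d ⇒ a = v²/(2d) = 39.6000² / (2 × 188.000) = 1568.160 / 376.000 = 4.1706 m/s².

Required deceleration ≈ 4.2 m/s²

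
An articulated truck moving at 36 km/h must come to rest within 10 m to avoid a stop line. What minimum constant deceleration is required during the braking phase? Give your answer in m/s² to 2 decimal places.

36 km/h ÷ 3.6 = 10.0000 m/s.
v² = 2a·d ⇒ a = v²/(2d) = 10.0000² / (2 × 10.000) = 100.000 / 20.000 = 5.0000 m/s².

Required deceleration ≈ 5.00 m/s²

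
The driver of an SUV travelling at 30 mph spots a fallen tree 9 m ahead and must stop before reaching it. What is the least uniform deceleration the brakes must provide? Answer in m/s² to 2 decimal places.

30 mph × 0.44704 = 13.4112 m/s.
v² = 2a·d ⇒ a = v²/(2d) = 13.4112² / (2 × 9.000) = 179.860 / 18.000 = 9.9922 m/s².

Required deceleration ≈ 9.99 m/s²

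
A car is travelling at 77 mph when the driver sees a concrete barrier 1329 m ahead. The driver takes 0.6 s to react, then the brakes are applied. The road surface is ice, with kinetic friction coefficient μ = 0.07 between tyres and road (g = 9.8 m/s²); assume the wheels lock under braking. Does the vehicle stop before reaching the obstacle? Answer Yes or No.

Yes

77 mph × 0.44704 = 34.4221 m/s.
a = μg = 0.07 × 9.8 = 0.686 m/s².
Reaction distance = 34.4221 × 0.6 = 20.653 m.
Braking distance = v²/(2a) = 1184.881 / 1.372 = 863.616 m.
Total stopping distance = 20.653 + 863.616 = 884.269 m, vs 1329 m available — it stops with 1329 − 884.269 = 444.731 m to spare.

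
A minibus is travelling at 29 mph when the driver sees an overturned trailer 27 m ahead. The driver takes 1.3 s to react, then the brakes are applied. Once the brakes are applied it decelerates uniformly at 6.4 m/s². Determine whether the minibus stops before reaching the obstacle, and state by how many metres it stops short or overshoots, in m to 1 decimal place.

No — it overshoots by 3.0 m

29 mph × 0.44704 = 12.9642 m/s.
Reaction distance = 12.9642 × 1.3 = 16.853 m.
Braking distance = v²/(2a) = 168.070 / 12.800 = 13.130 m.
Total stopping distance = 16.853 + 13.130 = 29.983 m, vs 27 m available — it cannot stop in time and overshoots by 29.983 − 27 = 2.983 m.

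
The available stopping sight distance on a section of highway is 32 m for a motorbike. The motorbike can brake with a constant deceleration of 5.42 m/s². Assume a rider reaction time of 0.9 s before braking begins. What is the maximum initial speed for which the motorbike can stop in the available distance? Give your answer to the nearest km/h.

Maximum speed ≈ 52 km/h

Stopping distance: v·t_r + v²/(2a) = 32 with t_r = 0.9 s and a = 5.420 m/s².
So v² + 9.756 v − 346.88 = 0.
Positive root: v = −a·t_r + √((a·t_r)² + 2a·d) = −4.878 + √(23.795 + 346.88) = 14.3749 m/s.
14.3749 m/s × 3.6 = 51.750 km/h.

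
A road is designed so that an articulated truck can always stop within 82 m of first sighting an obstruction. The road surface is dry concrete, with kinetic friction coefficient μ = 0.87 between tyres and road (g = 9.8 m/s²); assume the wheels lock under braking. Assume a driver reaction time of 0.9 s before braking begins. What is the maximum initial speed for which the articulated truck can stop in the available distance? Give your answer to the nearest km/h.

Maximum speed ≈ 110 km/h

a = μg = 0.87 × 9.8 = 8.526 m/s².
Stopping distance: v·t_r + v²/(2a) = 82 with t_r = 0.9 s and a = 8.526 m/s².
So v² + 15.347 v − 1398.26 = 0.
Positive root: v = −a·t_r + √((a·t_r)² + 2a·d) = −7.673 + √(58.875 + 1398.26) = 30.4994 m/s.
30.4994 m/s × 3.6 = 109.798 km/h.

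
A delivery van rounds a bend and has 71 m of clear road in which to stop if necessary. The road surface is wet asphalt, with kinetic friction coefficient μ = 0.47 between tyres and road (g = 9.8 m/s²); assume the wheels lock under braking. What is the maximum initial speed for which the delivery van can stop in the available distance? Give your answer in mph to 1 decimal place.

a = μg = 0.47 × 9.8 = 4.606 m/s².
v²/(2a) = d ⇒ v = √(2 × 4.606 × 71) = √654.05 = 25.5744 m/s.
25.5744 m/s ÷ 0.44704 = 57.208 mph.

Maximum speed ≈ 57.2 mph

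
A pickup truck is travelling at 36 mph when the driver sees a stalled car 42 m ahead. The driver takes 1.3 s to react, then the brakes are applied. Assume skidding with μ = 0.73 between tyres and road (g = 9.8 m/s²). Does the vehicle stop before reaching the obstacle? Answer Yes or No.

Yes

36 mph × 0.44704 = 16.0934 m/s.
a = μg = 0.73 × 9.8 = 7.154 m/s².
Reaction distance = 16.0934 × 1.3 = 20.921 m.
Braking distance = v²/(2a) = 258.998 / 14.308 = 18.102 m.
Total stopping distance = 20.921 + 18.102 = 39.023 m, vs 42 m available — it stops with 42 − 39.023 = 2.977 m to spare.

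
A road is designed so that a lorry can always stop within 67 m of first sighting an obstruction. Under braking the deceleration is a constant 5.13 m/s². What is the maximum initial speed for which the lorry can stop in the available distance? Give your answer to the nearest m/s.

v²/(2a) = d ⇒ v = √(2 × 5.130 × 67) = √687.42 = 26.2187 m/s.

Maximum speed ≈ 26 m/s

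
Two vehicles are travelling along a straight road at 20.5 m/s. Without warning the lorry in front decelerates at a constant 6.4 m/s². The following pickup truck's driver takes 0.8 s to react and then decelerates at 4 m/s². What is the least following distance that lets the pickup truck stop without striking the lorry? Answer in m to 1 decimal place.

Leader travels v²/(2a_L) = 420.250 / 12.800 = 32.832 m before stopping.
Follower covers v·t_r = 20.5000 × 0.8 = 16.400 m while reacting, then v²/(2a_F) = 420.250 / 8.000 = 52.531 m while braking, for a total of 16.400 + 52.531 = 68.931 m.
Since a_F ≤ a_L and the follower starts braking later, the follower is never slower than the leader, so the closest approach is when both have stopped.
Minimum gap = 68.931 − 32.832 = 36.099 m.

Minimum gap ≈ 36.1 m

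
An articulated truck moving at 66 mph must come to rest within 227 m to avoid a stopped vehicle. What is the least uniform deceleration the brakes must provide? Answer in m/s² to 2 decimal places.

66 mph × 0.44704 = 29.5046 m/s.
v² = 2a·d ⇒ a = v²/(2d) = 29.5046² / (2 × 227.000) = 870.521 / 454.000 = 1.9174 m/s².

Required deceleration ≈ 1.92 m/s²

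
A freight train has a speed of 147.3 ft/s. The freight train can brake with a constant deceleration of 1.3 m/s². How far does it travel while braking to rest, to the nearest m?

Braking distance ≈ 775 m

147.3 ft/s × 0.3048 = 44.8970 m/s.
Braking distance = v²/(2a) = 44.8970² / (2 × 1.300) = 2015.741 / 2.600 = 775.285 m.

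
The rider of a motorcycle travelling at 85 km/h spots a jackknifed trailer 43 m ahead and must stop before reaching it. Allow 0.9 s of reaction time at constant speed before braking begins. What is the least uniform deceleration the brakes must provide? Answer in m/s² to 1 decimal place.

85 km/h ÷ 3.6 = 23.6111 m/s.
Distance covered during reaction = 23.6111 × 0.9 = 21.250 m.
Distance available for braking: 43 − 21.250 = 21.750 m.
v² = 2a·d ⇒ a = v²/(2d) = 23.6111² / (2 × 21.750) = 557.484 / 43.500 = 12.8157 m/s².

Required deceleration ≈ 12.8 m/s²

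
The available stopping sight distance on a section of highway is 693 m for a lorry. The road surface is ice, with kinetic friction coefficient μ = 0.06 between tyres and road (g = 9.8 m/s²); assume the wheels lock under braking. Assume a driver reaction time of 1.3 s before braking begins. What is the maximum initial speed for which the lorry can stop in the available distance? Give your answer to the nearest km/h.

Maximum speed ≈ 100 km/h

a = μg = 0.06 × 9.8 = 0.588 m/s².
Stopping distance: v·t_r + v²/(2a) = 693 with t_r = 1.3 s and a = 0.588 m/s².
So v² + 1.529 v − 814.97 = 0.
Positive root: v = −a·t_r + √((a·t_r)² + 2a·d) = −0.764 + √(0.584 + 814.97) = 27.7939 m/s.
27.7939 m/s × 3.6 = 100.058 km/h.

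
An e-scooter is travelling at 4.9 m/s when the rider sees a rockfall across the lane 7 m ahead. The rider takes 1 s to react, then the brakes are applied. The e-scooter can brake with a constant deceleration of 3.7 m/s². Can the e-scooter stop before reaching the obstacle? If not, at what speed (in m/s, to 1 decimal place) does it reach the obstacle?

No — it strikes the obstacle at 2.9 m/s

Reaction distance = 4.9000 × 1 = 4.900 m.
Braking distance needed to stop: v²/(2a) = 24.010 / 7.400 = 3.245 m, so total needed = 4.900 + 3.245 = 8.145 m > 7 m — it cannot stop.
Distance remaining when braking begins: 7 − 4.900 = 2.100 m.
v² = v₀² − 2a·d = 24.010 − 2 × 3.700 × 2.100 = 8.470 m²/s².
v = √8.470 = 2.910 m/s.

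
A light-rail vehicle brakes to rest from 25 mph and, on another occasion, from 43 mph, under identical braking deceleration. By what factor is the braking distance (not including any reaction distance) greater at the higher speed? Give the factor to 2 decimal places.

Braking distance d = v²/(2a), so with a fixed, d ∝ v².
Factor = (43/25)² = 1.7200² = 2.9584.

Factor ≈ 2.96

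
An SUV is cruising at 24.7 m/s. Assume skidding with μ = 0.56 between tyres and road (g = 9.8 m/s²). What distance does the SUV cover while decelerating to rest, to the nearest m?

a = μg = 0.56 × 9.8 = 5.488 m/s².
Braking distance = v²/(2a) = 24.7000² / (2 × 5.488) = 610.090 / 10.976 = 55.584 m.

Braking distance ≈ 56 m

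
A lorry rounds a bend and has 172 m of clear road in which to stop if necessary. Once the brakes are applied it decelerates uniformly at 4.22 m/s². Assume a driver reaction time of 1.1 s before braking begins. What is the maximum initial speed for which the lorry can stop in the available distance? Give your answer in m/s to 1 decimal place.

Maximum speed ≈ 33.7 m/s

Stopping distance: v·t_r + v²/(2a) = 172 with t_r = 1.1 s and a = 4.220 m/s².
So v² + 9.284 v − 1451.68 = 0.
Positive root: v = −a·t_r + √((a·t_r)² + 2a·d) = −4.642 + √(21.548 + 1451.68) = 33.7407 m/s.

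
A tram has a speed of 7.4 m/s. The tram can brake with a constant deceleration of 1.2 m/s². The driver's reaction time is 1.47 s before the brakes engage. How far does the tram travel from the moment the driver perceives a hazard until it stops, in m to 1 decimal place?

Reaction distance = v·t_r = 7.4000 × 1.47 = 10.878 m.
Braking distance = v²/(2a) = 7.4000² / (2 × 1.200) = 54.760 / 2.400 = 22.817 m.
Total = 10.878 + 22.817 = 33.695 m.

Total stopping distance ≈ 33.7 m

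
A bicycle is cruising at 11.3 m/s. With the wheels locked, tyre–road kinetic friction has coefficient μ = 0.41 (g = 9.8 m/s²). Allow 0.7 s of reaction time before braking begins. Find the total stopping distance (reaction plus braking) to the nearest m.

Total stopping distance ≈ 24 m

a = μg = 0.41 × 9.8 = 4.018 m/s².
Reaction distance = v·t_r = 11.3000 × 0.7 = 7.910 m.
Braking distance = v²/(2a) = 11.3000² / (2 × 4.018) = 127.690 / 8.036 = 15.890 m.
Total = 7.910 + 15.890 = 23.800 m.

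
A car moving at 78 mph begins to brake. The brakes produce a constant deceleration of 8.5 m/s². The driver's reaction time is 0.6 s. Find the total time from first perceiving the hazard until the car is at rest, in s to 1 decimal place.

Total time ≈ 4.7 s

78 mph × 0.44704 = 34.8691 m/s.
Braking time = v/a = 34.8691 / 8.500 = 4.102 s.
Total = 0.6 + 4.102 = 4.702 s.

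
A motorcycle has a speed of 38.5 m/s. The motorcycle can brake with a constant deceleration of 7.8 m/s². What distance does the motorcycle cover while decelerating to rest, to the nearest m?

Braking distance ≈ 95 m

Braking distance = v²/(2a) = 38.5000² / (2 × 7.800) = 1482.250 / 15.600 = 95.016 m.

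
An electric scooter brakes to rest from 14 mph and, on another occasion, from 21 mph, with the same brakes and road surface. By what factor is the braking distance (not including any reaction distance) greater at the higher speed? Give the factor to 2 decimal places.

Factor ≈ 2.25

Braking distance d = v²/(2a), so with a fixed, d ∝ v².
Factor = (21/14)² = 1.5000² = 2.2500.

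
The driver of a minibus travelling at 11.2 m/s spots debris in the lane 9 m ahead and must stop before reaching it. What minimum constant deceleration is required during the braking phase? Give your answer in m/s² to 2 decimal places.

Required deceleration ≈ 6.97 m/s²

v² = 2a·d ⇒ a = v²/(2d) = 11.2000² / (2 × 9.000) = 125.440 / 18.000 = 6.9689 m/s².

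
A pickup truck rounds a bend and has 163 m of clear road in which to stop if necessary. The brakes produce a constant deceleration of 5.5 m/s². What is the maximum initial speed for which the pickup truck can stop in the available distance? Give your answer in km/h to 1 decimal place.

Maximum speed ≈ 152.4 km/h

v²/(2a) = d ⇒ v = √(2 × 5.500 × 163) = √1793.00 = 42.3438 m/s.
42.3438 m/s × 3.6 = 152.438 km/h.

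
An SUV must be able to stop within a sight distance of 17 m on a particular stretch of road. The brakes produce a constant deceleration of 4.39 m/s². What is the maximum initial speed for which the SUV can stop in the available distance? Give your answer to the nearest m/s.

Maximum speed ≈ 12 m/s

v²/(2a) = d ⇒ v = √(2 × 4.390 × 17) = √149.26 = 12.2172 m/s.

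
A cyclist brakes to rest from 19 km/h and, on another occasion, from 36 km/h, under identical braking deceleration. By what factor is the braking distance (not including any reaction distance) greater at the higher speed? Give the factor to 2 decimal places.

Factor ≈ 3.59

Braking distance d = v²/(2a), so with a fixed, d ∝ v².
Factor = (36/19)² = 1.8947² = 3.5899.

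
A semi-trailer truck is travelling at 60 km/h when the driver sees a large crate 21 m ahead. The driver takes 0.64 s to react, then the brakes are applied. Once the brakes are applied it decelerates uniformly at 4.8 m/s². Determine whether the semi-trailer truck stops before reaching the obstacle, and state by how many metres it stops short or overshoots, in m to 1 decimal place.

No — it overshoots by 18.6 m

60 km/h ÷ 3.6 = 16.6667 m/s.
Reaction distance = 16.6667 × 0.64 = 10.667 m.
Braking distance = v²/(2a) = 277.779 / 9.600 = 28.935 m.
Total stopping distance = 10.667 + 28.935 = 39.602 m, vs 21 m available — it cannot stop in time and overshoots by 39.602 − 21 = 18.602 m.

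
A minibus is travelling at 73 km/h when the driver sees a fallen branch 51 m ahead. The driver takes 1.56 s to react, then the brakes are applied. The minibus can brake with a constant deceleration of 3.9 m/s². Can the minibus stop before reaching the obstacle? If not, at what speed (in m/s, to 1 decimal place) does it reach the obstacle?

73 km/h ÷ 3.6 = 20.2778 m/s.
Reaction distance = 20.2778 × 1.56 = 31.633 m.
Braking distance needed to stop: v²/(2a) = 411.189 / 7.800 = 52.717 m, so total needed = 31.633 + 52.717 = 84.350 m > 51 m — it cannot stop.
Distance remaining when braking begins: 51 − 31.633 = 19.367 m.
v² = v₀² − 2a·d = 411.189 − 2 × 3.900 × 19.367 = 260.126 m²/s².
v = √260.126 = 16.128 m/s.

No — it strikes the obstacle at 16.1 m/s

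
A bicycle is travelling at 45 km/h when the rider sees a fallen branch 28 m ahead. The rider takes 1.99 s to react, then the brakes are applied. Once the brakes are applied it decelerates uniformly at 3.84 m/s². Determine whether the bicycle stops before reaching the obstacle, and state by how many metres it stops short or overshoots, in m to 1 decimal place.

No — it overshoots by 17.2 m

45 km/h ÷ 3.6 = 12.5000 m/s.
Reaction distance = 12.5000 × 1.99 = 24.875 m.
Braking distance = v²/(2a) = 156.250 / 7.680 = 20.345 m.
Total stopping distance = 24.875 + 20.345 = 45.220 m, vs 28 m available — it cannot stop in time and overshoots by 45.220 − 28 = 17.220 m.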